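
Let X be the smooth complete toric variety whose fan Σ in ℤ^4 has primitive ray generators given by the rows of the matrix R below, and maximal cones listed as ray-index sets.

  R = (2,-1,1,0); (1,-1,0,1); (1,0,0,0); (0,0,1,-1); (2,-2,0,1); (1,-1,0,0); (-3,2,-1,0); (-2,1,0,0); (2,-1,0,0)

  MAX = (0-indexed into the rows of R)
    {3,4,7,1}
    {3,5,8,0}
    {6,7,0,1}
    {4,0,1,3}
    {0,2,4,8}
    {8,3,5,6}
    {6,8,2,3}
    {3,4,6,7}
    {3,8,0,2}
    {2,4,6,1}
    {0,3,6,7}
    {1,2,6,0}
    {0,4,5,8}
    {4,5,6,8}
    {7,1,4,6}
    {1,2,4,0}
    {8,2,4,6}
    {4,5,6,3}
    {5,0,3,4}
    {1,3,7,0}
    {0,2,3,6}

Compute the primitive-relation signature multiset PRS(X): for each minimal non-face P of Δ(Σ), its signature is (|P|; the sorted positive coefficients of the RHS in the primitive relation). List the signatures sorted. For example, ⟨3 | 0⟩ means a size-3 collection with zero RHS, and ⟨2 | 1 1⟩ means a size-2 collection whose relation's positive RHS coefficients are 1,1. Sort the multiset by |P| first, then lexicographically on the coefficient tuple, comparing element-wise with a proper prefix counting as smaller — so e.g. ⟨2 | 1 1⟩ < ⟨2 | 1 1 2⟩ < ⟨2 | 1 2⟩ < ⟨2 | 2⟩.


|primitive collections| = 14. Relations:

  • {7,8}:  v_{7} + v_{8} = 0 — sig = ⟨2 | 0⟩
  • {1,5}:  v_{1} + v_{5} = v_{4} — sig = ⟨2 | 1⟩
  • {2,5}:  v_{2} + v_{5} = v_{8} — sig = ⟨2 | 1⟩
  • {1,8}:  v_{1} + v_{8} = v_{2} + v_{4} — sig = ⟨2 | 1 1⟩
  • {2,7}:  v_{2} + v_{7} = v_{0} + v_{6} — sig = ⟨2 | 1 1⟩
  • {5,7}:  v_{5} + v_{7} = v_{3} + v_{4} + v_{6} — sig = ⟨2 | 1 1 1⟩
  • {0,5,6}:  v_{0} + v_{5} + v_{6} = 0 — sig = ⟨3 | 0⟩
  • {0,4,6}:  v_{0} + v_{4} + v_{6} = v_{1} — sig = ⟨3 | 1⟩
  • {0,6,8}:  v_{0} + v_{6} + v_{8} = v_{2} — sig = ⟨3 | 1⟩
  • {1,2,3}:  v_{1} + v_{2} + v_{3} = v_{0} — sig = ⟨3 | 1⟩
  • {1,3,6}:  v_{1} + v_{3} + v_{6} = v_{7} — sig = ⟨3 | 1⟩
  • {2,3,4}:  v_{2} + v_{3} + v_{4} = v_{0} + v_{5} — sig = ⟨3 | 1 1⟩
  • {0,4,7}:  v_{0} + v_{4} + v_{7} = 2·v_{1} + v_{3} — sig = ⟨3 | 1 2⟩
  • {3,4,8}:  v_{3} + v_{4} + v_{8} = v_{0} + 2·v_{5} — sig = ⟨3 | 1 2⟩

Signatures (|P|; sorted positive RHS coefficients), sorted:
    ⟨2 | 0⟩
    ⟨2 | 1⟩
    ⟨2 | 1⟩
    ⟨2 | 1 1⟩
    ⟨2 | 1 1⟩
    ⟨2 | 1 1 1⟩
    ⟨3 | 0⟩
    ⟨3 | 1⟩
    ⟨3 | 1⟩
    ⟨3 | 1⟩
    ⟨3 | 1⟩
    ⟨3 | 1 1⟩
    ⟨3 | 1 2⟩
    ⟨3 | 1 2⟩


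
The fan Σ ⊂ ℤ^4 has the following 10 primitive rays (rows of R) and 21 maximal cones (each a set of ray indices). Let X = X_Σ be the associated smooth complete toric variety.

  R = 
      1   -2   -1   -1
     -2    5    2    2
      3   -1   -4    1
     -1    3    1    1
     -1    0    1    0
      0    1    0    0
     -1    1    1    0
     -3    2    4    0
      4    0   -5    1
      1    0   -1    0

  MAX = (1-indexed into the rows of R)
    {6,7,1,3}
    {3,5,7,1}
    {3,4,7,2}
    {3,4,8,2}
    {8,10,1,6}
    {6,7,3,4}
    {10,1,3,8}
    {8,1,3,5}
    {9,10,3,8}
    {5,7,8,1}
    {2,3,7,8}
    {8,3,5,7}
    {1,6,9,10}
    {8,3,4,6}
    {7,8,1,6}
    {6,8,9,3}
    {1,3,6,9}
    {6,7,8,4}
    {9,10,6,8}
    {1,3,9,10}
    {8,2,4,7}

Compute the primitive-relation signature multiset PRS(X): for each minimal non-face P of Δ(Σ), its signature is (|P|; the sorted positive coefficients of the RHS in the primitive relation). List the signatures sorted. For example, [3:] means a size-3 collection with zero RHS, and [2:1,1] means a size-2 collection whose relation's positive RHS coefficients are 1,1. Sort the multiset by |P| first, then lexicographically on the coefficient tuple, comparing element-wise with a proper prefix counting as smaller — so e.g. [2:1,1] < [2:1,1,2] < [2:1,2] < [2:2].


The 20 primitive collections of Σ (r=10, n=4):

  P={5,10}:  v_{5} + v_{10} = 0 ; sig = [2:]
  P={1,2}:  v_{1} + v_{2} = v_{4} ; sig = [2:1]
  P={1,4}:  v_{1} + v_{4} = v_{6} ; sig = [2:1]
  P={5,6}:  v_{5} + v_{6} = v_{7} ; sig = [2:1]
  P={7,10}:  v_{7} + v_{10} = v_{6} ; sig = [2:1]
  P={5,9}:  v_{5} + v_{9} = v_{3} + v_{6} ; sig = [2:1,1]
  P={2,10}:  v_{2} + v_{10} = v_{3} + v_{4} + v_{6} + v_{8} ; sig = [2:1,1,1,1]
  P={4,5}:  v_{4} + v_{5} = v_{3} + 2·v_{7} + v_{8} ; sig = [2:1,1,2]
  P={4,10}:  v_{4} + v_{10} = v_{3} + 2·v_{6} + v_{8} ; sig = [2:1,1,2]
  P={2,9}:  v_{2} + v_{9} = 2·v_{3} + v_{4} + 2·v_{6} + v_{8} ; sig = [2:1,1,2,2]
  P={7,9}:  v_{7} + v_{9} = v_{3} + 2·v_{6} ; sig = [2:1,2]
  P={4,9}:  v_{4} + v_{9} = 2·v_{3} + 3·v_{6} + v_{8} ; sig = [2:1,2,3]
  P={2,6}:  v_{2} + v_{6} = 2·v_{4} ; sig = [2:2]
  P={2,5}:  v_{2} + v_{5} = 2·v_{3} + 3·v_{7} + 2·v_{8} ; sig = [2:2,2,3]
  P={3,6,10}:  v_{3} + v_{6} + v_{10} = v_{9} ; sig = [3:1]
  P={1,8,9}:  v_{1} + v_{8} + v_{9} = 2·v_{10} ; sig = [3:2]
  P={1,3,7,8}:  v_{1} + v_{3} + v_{7} + v_{8} = 0 ; sig = [4:]
  P={1,3,6,8}:  v_{1} + v_{3} + v_{6} + v_{8} = v_{10} ; sig = [4:1]
  P={3,4,7,8}:  v_{3} + v_{4} + v_{7} + v_{8} = v_{2} ; sig = [4:1]
  P={3,6,7,8}:  v_{3} + v_{6} + v_{7} + v_{8} = v_{4} ; sig = [4:1]

Sorted signature multiset PRS(X):
[[2:], [2:1], [2:1], [2:1], [2:1], [2:1,1], [2:1,1,1,1], [2:1,1,2], [2:1,1,2], [2:1,1,2,2], [2:1,2], [2:1,2,3], [2:2], [2:2,2,3], [3:1], [3:2], [4:], [4:1], [4:1], [4:1]]


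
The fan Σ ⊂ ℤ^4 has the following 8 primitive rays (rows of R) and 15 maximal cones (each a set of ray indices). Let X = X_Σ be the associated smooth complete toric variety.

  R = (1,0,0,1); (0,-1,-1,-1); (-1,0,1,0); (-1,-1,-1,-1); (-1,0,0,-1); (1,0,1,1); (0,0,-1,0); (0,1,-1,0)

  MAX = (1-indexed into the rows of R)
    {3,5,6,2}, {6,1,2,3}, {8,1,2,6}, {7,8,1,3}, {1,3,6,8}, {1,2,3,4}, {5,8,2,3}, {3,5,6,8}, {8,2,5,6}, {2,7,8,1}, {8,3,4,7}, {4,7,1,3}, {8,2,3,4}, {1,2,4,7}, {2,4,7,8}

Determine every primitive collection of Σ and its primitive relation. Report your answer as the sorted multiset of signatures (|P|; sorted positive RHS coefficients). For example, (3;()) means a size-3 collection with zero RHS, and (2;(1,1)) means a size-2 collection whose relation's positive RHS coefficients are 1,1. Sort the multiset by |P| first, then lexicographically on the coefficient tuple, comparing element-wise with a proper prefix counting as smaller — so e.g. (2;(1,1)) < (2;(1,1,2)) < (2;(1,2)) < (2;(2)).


|primitive collections| = 9. Relations:

  P = {1,5}:  v_{1} + v_{5} = 0  →  sig = (2;())
  P = {6,7}:  v_{6} + v_{7} = v_{1}  →  sig = (2;(1))
  P = {4,6}:  v_{4} + v_{6} = v_{1} + v_{2} + v_{3}  →  sig = (2;(1,1,1))
  P = {5,7}:  v_{5} + v_{7} = v_{2} + v_{3} + v_{8}  →  sig = (2;(1,1,1))
  P = {4,5}:  v_{4} + v_{5} = 2·v_{2} + 2·v_{3} + v_{8}  →  sig = (2;(1,2,2))
  P = {2,3,7}:  v_{2} + v_{3} + v_{7} = v_{4}  →  sig = (3;(1))
  P = {1,4,8}:  v_{1} + v_{4} + v_{8} = 2·v_{7}  →  sig = (3;(2))
  P = {2,3,6,8}:  v_{2} + v_{3} + v_{6} + v_{8} = 0  →  sig = (4;())
  P = {1,2,3,8}:  v_{1} + v_{2} + v_{3} + v_{8} = v_{7}  →  sig = (4;(1))

Sorted signature multiset PRS(X):
[(2;()), (2;(1)), (2;(1,1,1)), (2;(1,1,1)), (2;(1,2,2)), (3;(1)), (3;(2)), (4;()), (4;(1))]


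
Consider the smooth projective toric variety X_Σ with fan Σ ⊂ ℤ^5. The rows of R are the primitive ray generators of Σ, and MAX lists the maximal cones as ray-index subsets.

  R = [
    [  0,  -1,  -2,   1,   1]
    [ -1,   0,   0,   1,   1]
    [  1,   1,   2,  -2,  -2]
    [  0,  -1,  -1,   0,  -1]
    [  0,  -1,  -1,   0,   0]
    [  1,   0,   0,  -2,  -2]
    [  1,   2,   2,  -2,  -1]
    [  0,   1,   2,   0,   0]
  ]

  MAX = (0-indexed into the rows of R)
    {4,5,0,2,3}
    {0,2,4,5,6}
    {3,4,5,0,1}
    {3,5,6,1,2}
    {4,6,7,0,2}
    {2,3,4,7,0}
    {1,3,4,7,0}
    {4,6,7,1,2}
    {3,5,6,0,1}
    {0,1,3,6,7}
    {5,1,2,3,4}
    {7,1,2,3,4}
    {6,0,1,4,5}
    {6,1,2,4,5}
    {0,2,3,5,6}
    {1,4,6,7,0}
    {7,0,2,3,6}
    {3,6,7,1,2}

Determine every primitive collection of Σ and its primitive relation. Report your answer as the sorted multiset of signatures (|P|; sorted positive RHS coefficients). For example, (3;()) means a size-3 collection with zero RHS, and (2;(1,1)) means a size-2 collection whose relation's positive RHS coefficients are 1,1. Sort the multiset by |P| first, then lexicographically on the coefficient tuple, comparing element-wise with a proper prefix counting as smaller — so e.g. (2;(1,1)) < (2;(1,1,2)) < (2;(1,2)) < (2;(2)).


3 collections generate NE(X_Σ); each relation:

  P = {5,7}:  v_{5} + v_{7} = v_{2}  so sig = (2;(1))
  P = {0,1,2}:  v_{0} + v_{1} + v_{2} = 0  so sig = (3;())
  P = {3,4,6}:  v_{3} + v_{4} + v_{6} = v_{5}  so sig = (3;(1))

Signatures (|P|; sorted positive RHS coefficients), sorted:
    |P|=2: 1 collection, coeffs (1)
    |P|=3: 2 collections, coeffs (), (1)


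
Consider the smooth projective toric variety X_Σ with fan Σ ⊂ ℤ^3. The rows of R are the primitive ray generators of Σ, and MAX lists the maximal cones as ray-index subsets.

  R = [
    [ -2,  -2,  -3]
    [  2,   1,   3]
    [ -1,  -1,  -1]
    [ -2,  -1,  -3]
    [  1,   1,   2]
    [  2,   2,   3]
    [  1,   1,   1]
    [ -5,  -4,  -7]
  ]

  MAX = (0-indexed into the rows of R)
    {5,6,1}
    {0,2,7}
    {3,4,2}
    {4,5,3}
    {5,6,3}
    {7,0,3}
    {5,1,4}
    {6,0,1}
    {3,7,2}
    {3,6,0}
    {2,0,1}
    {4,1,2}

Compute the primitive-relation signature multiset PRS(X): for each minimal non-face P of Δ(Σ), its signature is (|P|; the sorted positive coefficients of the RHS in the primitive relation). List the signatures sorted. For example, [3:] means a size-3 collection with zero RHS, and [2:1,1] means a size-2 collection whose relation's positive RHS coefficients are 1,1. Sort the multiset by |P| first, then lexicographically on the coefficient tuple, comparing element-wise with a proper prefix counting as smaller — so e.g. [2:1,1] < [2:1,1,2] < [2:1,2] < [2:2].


Δ(Σ) — 8 vertices, 11 min non-faces:

  • {0,5}:  v_{0} + v_{5} = 0  →  sig = [2:]
  • {1,3}:  v_{1} + v_{3} = 0  →  sig = [2:]
  • {2,6}:  v_{2} + v_{6} = 0  →  sig = [2:]
  • {0,4}:  v_{0} + v_{4} = v_{2}  →  sig = [2:1]
  • {2,5}:  v_{2} + v_{5} = v_{4}  →  sig = [2:1]
  • {4,6}:  v_{4} + v_{6} = v_{5}  →  sig = [2:1]
  • {1,7}:  v_{1} + v_{7} = v_{0} + v_{2}  →  sig = [2:1,1]
  • {5,7}:  v_{5} + v_{7} = v_{2} + v_{3}  →  sig = [2:1,1]
  • {6,7}:  v_{6} + v_{7} = v_{0} + v_{3}  →  sig = [2:1,1]
  • {4,7}:  v_{4} + v_{7} = 2·v_{2} + v_{3}  →  sig = [2:1,2]
  • {0,2,3}:  v_{0} + v_{2} + v_{3} = v_{7}  →  sig = [3:1]

so the primitive-relation signature multiset is
[[2:], [2:], [2:], [2:1], [2:1], [2:1], [2:1,1], [2:1,1], [2:1,1], [2:1,2], [3:1]]


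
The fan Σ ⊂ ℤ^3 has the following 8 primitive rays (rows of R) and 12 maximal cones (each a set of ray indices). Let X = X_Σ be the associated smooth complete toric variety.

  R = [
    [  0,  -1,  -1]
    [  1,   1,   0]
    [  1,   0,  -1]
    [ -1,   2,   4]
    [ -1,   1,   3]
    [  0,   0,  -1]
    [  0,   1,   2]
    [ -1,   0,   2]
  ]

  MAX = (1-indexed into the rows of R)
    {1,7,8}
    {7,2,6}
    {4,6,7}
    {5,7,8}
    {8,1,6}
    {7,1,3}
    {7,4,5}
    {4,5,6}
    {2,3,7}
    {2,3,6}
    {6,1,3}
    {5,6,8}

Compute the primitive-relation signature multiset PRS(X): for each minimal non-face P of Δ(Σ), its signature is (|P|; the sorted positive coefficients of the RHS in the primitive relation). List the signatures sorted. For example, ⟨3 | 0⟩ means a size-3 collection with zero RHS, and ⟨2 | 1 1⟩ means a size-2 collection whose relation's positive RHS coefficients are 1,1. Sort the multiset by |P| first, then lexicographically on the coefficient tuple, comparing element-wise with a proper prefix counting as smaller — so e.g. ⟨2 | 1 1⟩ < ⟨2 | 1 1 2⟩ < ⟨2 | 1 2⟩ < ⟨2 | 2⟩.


Σ has 14 primitive collections:

  • {1,2}:  v_{1} + v_{2} = v_{3}  so sig = ⟨2 | 1⟩
  • {1,4}:  v_{1} + v_{4} = v_{5}  so sig = ⟨2 | 1⟩
  • {1,5}:  v_{1} + v_{5} = v_{8}  so sig = ⟨2 | 1⟩
  • {2,8}:  v_{2} + v_{8} = v_{7}  so sig = ⟨2 | 1⟩
  • {3,5}:  v_{3} + v_{5} = v_{7}  so sig = ⟨2 | 1⟩
  • {3,8}:  v_{3} + v_{8} = v_{1} + v_{7}  so sig = ⟨2 | 1 1⟩
  • {2,5}:  v_{2} + v_{5} = v_{6} + 2·v_{7}  so sig = ⟨2 | 1 2⟩
  • {3,4}:  v_{3} + v_{4} = v_{6} + 2·v_{7}  so sig = ⟨2 | 1 2⟩
  • {4,8}:  v_{4} + v_{8} = 2·v_{5}  so sig = ⟨2 | 2⟩
  • {2,4}:  v_{2} + v_{4} = 2·v_{6} + 3·v_{7}  so sig = ⟨2 | 2 3⟩
  • {1,6,7}:  v_{1} + v_{6} + v_{7} = 0  so sig = ⟨3 | 0⟩
  • {3,6,7}:  v_{3} + v_{6} + v_{7} = v_{2}  so sig = ⟨3 | 1⟩
  • {5,6,7}:  v_{5} + v_{6} + v_{7} = v_{4}  so sig = ⟨3 | 1⟩
  • {6,7,8}:  v_{6} + v_{7} + v_{8} = v_{5}  so sig = ⟨3 | 1⟩

Hence PRS(X_Σ) =
[⟨2 | 1⟩, ⟨2 | 1⟩, ⟨2 | 1⟩, ⟨2 | 1⟩, ⟨2 | 1⟩, ⟨2 | 1 1⟩, ⟨2 | 1 2⟩, ⟨2 | 1 2⟩, ⟨2 | 2⟩, ⟨2 | 2 3⟩, ⟨3 | 0⟩, ⟨3 | 1⟩, ⟨3 | 1⟩, ⟨3 | 1⟩]


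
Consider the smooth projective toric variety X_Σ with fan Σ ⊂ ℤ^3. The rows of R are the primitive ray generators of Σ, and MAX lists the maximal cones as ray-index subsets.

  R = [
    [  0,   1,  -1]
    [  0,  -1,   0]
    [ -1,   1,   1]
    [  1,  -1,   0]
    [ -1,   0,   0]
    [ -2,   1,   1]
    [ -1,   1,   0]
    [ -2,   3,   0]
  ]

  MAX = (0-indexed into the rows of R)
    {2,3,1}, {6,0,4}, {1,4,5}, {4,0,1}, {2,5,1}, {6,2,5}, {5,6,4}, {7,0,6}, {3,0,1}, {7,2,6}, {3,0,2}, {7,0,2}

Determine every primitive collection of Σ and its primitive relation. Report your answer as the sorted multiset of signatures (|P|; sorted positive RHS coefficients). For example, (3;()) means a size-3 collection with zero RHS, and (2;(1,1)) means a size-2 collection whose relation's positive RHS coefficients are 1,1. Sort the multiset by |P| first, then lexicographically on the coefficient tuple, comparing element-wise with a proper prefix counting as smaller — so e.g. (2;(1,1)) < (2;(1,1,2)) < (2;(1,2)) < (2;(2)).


Σ has 12 primitive collections:

  P = {3,6}:  v_{3} + v_{6} = 0 — sig = (2;())
  P = {1,6}:  v_{1} + v_{6} = v_{4} — sig = (2;(1))
  P = {2,4}:  v_{2} + v_{4} = v_{5} — sig = (2;(1))
  P = {3,4}:  v_{3} + v_{4} = v_{1} — sig = (2;(1))
  P = {3,5}:  v_{3} + v_{5} = v_{1} + v_{2} — sig = (2;(1,1))
  P = {3,7}:  v_{3} + v_{7} = v_{0} + v_{2} — sig = (2;(1,1))
  P = {5,7}:  v_{5} + v_{7} = v_{2} + 3·v_{6} — sig = (2;(1,3))
  P = {0,5}:  v_{0} + v_{5} = 2·v_{6} — sig = (2;(2))
  P = {1,7}:  v_{1} + v_{7} = 2·v_{6} — sig = (2;(2))
  P = {4,7}:  v_{4} + v_{7} = 3·v_{6} — sig = (2;(3))
  P = {0,1,2}:  v_{0} + v_{1} + v_{2} = v_{6} — sig = (3;(1))
  P = {0,2,6}:  v_{0} + v_{2} + v_{6} = v_{7} — sig = (3;(1))

Sorted signature multiset PRS(X):
    (2;())
    (2;(1))
    (2;(1))
    (2;(1))
    (2;(1,1))
    (2;(1,1))
    (2;(1,3))
    (2;(2))
    (2;(2))
    (2;(3))
    (3;(1))
    (3;(1))


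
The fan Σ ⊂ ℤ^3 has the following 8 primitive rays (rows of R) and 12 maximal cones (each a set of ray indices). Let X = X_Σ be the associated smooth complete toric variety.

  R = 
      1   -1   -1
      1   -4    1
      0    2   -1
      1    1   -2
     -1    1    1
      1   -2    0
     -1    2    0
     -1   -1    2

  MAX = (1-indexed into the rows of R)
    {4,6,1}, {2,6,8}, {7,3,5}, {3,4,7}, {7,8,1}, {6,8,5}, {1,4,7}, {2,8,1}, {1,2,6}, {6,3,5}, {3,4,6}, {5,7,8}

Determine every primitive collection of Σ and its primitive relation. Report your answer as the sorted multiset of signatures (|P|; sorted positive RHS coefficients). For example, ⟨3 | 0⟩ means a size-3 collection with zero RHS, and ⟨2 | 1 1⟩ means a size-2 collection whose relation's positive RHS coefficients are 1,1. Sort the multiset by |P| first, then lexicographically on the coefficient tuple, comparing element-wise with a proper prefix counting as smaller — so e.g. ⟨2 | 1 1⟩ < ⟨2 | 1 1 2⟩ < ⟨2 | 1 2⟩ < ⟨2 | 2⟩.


11 minimal non-faces of Δ(Σ) (on 8 rays):

  P={1,5}:  v_{1} + v_{5} = 0  ⟹  sig = ⟨2 | 0⟩
  P={4,8}:  v_{4} + v_{8} = 0  ⟹  sig = ⟨2 | 0⟩
  P={6,7}:  v_{6} + v_{7} = 0  ⟹  sig = ⟨2 | 0⟩
  P={1,3}:  v_{1} + v_{3} = v_{4}  ⟹  sig = ⟨2 | 1⟩
  P={2,3}:  v_{2} + v_{3} = v_{6}  ⟹  sig = ⟨2 | 1⟩
  P={3,8}:  v_{3} + v_{8} = v_{5}  ⟹  sig = ⟨2 | 1⟩
  P={4,5}:  v_{4} + v_{5} = v_{3}  ⟹  sig = ⟨2 | 1⟩
  P={2,4}:  v_{2} + v_{4} = v_{1} + v_{6}  ⟹  sig = ⟨2 | 1 1⟩
  P={2,5}:  v_{2} + v_{5} = v_{6} + v_{8}  ⟹  sig = ⟨2 | 1 1⟩
  P={2,7}:  v_{2} + v_{7} = v_{1} + v_{8}  ⟹  sig = ⟨2 | 1 1⟩
  P={1,6,8}:  v_{1} + v_{6} + v_{8} = v_{2}  ⟹  sig = ⟨3 | 1⟩

Signatures (|P|; sorted positive RHS coefficients), sorted:
{ ⟨2 | 0⟩ ×3,  ⟨2 | 1⟩ ×4,  ⟨2 | 1 1⟩ ×3,  ⟨3 | 1⟩ }


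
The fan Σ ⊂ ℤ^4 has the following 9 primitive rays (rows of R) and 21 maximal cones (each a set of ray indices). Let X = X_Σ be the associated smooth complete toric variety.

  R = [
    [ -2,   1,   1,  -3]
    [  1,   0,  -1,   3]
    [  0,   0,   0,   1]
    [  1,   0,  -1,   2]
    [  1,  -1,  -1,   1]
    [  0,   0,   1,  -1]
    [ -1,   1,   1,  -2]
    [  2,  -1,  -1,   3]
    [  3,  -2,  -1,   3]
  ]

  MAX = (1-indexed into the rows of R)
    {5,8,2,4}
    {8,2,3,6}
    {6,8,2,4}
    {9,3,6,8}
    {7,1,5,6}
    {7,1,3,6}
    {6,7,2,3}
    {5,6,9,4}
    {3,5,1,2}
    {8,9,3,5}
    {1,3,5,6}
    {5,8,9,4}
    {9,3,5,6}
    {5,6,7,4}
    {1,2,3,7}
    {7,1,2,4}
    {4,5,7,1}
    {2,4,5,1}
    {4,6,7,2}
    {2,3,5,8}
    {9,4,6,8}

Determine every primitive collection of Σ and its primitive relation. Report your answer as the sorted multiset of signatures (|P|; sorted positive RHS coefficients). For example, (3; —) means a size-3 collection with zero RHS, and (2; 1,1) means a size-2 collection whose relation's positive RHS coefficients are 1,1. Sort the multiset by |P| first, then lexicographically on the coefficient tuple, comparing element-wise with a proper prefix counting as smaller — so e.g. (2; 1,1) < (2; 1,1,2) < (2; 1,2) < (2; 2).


12 minimal non-faces of Δ(Σ) (on 9 rays):

  {1,8}:  v_{1} + v_{8} = 0  ⇒ sig = (2; —)
  {3,4}:  v_{3} + v_{4} = v_{2}  ⇒ sig = (2; 1)
  {1,9}:  v_{1} + v_{9} = v_{5} + v_{6}  ⇒ sig = (2; 1,1)
  {7,8}:  v_{7} + v_{8} = v_{4} + v_{6}  ⇒ sig = (2; 1,1)
  {7,9}:  v_{7} + v_{9} = v_{4} + v_{5} + 2·v_{6}  ⇒ sig = (2; 1,1,2)
  {2,9}:  v_{2} + v_{9} = 2·v_{8}  ⇒ sig = (2; 2)
  {3,5,7}:  v_{3} + v_{5} + v_{7} = 0  ⇒ sig = (3; —)
  {1,4,6}:  v_{1} + v_{4} + v_{6} = v_{7}  ⇒ sig = (3; 1)
  {2,5,6}:  v_{2} + v_{5} + v_{6} = v_{8}  ⇒ sig = (3; 1)
  {2,5,7}:  v_{2} + v_{5} + v_{7} = v_{4}  ⇒ sig = (3; 1)
  {5,6,8}:  v_{5} + v_{6} + v_{8} = v_{9}  ⇒ sig = (3; 1)
  {1,2,6}:  v_{1} + v_{2} + v_{6} = v_{3} + v_{7}  ⇒ sig = (3; 1,1)

Hence PRS(X_Σ) =
{ (2; —),  (2; 1),  (2; 1,1) ×2,  (2; 1,1,2),  (2; 2),  (3; —),  (3; 1) ×4,  (3; 1,1) }


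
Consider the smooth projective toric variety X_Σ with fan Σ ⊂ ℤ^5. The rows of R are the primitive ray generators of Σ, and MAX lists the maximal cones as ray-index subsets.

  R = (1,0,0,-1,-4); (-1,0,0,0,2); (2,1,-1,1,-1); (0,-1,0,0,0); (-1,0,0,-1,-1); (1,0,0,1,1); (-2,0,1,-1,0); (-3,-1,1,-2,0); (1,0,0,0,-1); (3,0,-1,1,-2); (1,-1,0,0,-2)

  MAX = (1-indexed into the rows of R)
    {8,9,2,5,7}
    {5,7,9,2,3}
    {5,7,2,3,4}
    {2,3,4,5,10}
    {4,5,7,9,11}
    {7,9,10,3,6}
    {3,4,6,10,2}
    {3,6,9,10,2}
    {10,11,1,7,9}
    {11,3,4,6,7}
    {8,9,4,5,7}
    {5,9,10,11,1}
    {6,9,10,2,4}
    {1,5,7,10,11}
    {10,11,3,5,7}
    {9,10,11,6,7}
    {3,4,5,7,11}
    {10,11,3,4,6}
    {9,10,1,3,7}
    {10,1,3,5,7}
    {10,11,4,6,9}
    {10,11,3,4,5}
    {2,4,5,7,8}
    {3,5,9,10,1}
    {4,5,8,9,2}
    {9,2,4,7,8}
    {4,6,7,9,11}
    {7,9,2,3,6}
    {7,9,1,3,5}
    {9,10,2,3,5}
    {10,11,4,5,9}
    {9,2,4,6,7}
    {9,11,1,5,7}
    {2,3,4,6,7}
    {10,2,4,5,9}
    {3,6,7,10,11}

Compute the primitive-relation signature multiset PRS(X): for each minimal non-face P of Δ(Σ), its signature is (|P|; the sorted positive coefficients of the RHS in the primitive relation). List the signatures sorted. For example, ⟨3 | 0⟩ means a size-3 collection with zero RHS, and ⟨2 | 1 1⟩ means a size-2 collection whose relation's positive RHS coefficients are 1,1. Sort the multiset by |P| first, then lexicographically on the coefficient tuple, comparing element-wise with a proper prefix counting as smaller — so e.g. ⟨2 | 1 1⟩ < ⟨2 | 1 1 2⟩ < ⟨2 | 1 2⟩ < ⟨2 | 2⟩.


|primitive collections| = 17. Relations:

  P = {5,6}:  v_{5} + v_{6} = 0 — sig = ⟨2 | 0⟩
  P = {2,11}:  v_{2} + v_{11} = v_{4} — sig = ⟨2 | 1⟩
  P = {3,8}:  v_{3} + v_{8} = v_{5} — sig = ⟨2 | 1⟩
  P = {1,2}:  v_{1} + v_{2} = v_{5} + v_{9} — sig = ⟨2 | 1 1⟩
  P = {1,4}:  v_{1} + v_{4} = v_{5} + v_{9} + v_{11} — sig = ⟨2 | 1 1 1⟩
  P = {1,6}:  v_{1} + v_{6} = v_{7} + v_{9} + v_{10} — sig = ⟨2 | 1 1 1⟩
  P = {8,10}:  v_{8} + v_{10} = v_{4} + v_{5} + v_{9} — sig = ⟨2 | 1 1 1⟩
  P = {6,8}:  v_{6} + v_{8} = v_{2} + v_{4} + v_{7} + v_{9} — sig = ⟨2 | 1 1 1 1⟩
  P = {8,11}:  v_{8} + v_{11} = 2·v_{4} + v_{5} + v_{7} + v_{9} — sig = ⟨2 | 1 1 1 2⟩
  P = {1,8}:  v_{1} + v_{8} = v_{4} + 2·v_{5} + v_{7} + 2·v_{9} — sig = ⟨2 | 1 1 2 2⟩
  P = {2,7,10}:  v_{2} + v_{7} + v_{10} = 0 — sig = ⟨3 | 0⟩
  P = {3,4,9}:  v_{3} + v_{4} + v_{9} = v_{10} — sig = ⟨3 | 1⟩
  P = {4,7,10}:  v_{4} + v_{7} + v_{10} = v_{11} — sig = ⟨3 | 1⟩
  P = {3,9,11}:  v_{3} + v_{9} + v_{11} = v_{7} + 2·v_{10} — sig = ⟨3 | 1 2⟩
  P = {1,3,11}:  v_{1} + v_{3} + v_{11} = v_{5} + 2·v_{7} + 3·v_{10} — sig = ⟨3 | 1 2 3⟩
  P = {5,7,9,10}:  v_{5} + v_{7} + v_{9} + v_{10} = v_{1} — sig = ⟨4 | 1⟩
  P = {2,4,5,7,9}:  v_{2} + v_{4} + v_{5} + v_{7} + v_{9} = v_{8} — sig = ⟨5 | 1⟩

Signatures (|P|; sorted positive RHS coefficients), sorted:
[⟨2 | 0⟩, ⟨2 | 1⟩, ⟨2 | 1⟩, ⟨2 | 1 1⟩, ⟨2 | 1 1 1⟩, ⟨2 | 1 1 1⟩, ⟨2 | 1 1 1⟩, ⟨2 | 1 1 1 1⟩, ⟨2 | 1 1 1 2⟩, ⟨2 | 1 1 2 2⟩, ⟨3 | 0⟩, ⟨3 | 1⟩, ⟨3 | 1⟩, ⟨3 | 1 2⟩, ⟨3 | 1 2 3⟩, ⟨4 | 1⟩, ⟨5 | 1⟩]


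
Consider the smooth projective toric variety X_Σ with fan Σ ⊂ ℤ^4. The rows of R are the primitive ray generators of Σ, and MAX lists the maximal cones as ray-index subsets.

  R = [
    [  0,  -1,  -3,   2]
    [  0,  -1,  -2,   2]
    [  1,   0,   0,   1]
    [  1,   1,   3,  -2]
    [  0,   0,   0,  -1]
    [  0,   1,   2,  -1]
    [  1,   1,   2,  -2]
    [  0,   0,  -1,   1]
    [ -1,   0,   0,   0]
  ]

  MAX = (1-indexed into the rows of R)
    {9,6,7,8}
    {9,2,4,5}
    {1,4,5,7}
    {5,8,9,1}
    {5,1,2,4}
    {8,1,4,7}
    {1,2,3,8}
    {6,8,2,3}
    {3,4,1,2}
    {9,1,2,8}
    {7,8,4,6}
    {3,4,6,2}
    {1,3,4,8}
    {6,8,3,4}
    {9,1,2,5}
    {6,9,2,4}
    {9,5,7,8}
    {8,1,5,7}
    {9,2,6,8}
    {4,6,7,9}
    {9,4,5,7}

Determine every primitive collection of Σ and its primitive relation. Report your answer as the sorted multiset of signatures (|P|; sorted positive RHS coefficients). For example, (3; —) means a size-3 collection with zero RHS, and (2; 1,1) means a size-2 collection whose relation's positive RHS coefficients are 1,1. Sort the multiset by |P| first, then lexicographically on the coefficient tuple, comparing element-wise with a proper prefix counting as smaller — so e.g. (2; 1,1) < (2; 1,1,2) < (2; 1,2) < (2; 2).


Δ(Σ) — 9 vertices, 12 min non-faces:

  {1,6}:  v_{1} + v_{6} = v_{8} ; sig = (2; 1)
  {2,7}:  v_{2} + v_{7} = v_{1} + v_{4} ; sig = (2; 1,1)
  {3,5}:  v_{3} + v_{5} = v_{1} + v_{4} ; sig = (2; 1,1)
  {3,9}:  v_{3} + v_{9} = v_{2} + v_{6} ; sig = (2; 1,1)
  {5,6}:  v_{5} + v_{6} = v_{7} + v_{9} ; sig = (2; 1,1)
  {3,7}:  v_{3} + v_{7} = v_{1} + 2·v_{4} + v_{8} ; sig = (2; 1,1,2)
  {1,4,9}:  v_{1} + v_{4} + v_{9} = 0 ; sig = (3; —)
  {2,4,8}:  v_{2} + v_{4} + v_{8} = v_{3} ; sig = (3; 1)
  {2,5,8}:  v_{2} + v_{5} + v_{8} = v_{1} ; sig = (3; 1)
  {4,5,8}:  v_{4} + v_{5} + v_{8} = v_{7} ; sig = (3; 1)
  {4,8,9}:  v_{4} + v_{8} + v_{9} = v_{6} ; sig = (3; 1)
  {1,7,9}:  v_{1} + v_{7} + v_{9} = v_{5} + v_{8} ; sig = (3; 1,1)

Sorted signature multiset PRS(X):
    (2; 1)
    (2; 1,1)
    (2; 1,1)
    (2; 1,1)
    (2; 1,1)
    (2; 1,1,2)
    (3; —)
    (3; 1)
    (3; 1)
    (3; 1)
    (3; 1)
    (3; 1,1)


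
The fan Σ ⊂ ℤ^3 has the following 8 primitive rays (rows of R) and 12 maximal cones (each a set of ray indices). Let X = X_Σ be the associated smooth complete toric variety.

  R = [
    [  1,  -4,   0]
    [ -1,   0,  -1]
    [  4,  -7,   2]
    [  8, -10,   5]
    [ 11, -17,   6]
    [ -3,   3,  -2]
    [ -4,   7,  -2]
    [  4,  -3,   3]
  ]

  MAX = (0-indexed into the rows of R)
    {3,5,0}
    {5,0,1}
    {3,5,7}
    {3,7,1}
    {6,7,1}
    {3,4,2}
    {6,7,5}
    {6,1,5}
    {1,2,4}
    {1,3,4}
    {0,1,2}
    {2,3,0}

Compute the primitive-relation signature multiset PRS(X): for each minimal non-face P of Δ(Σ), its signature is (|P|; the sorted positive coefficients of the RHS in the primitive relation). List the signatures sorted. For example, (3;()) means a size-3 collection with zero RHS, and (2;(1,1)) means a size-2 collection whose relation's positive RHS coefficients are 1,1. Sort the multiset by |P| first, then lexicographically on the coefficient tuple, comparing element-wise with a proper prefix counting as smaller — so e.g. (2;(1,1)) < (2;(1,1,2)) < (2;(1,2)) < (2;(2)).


The 14 primitive collections of Σ (r=8, n=3):

  P={2,6}:  v_{2} + v_{6} = 0  ⟹  sig = (2;())
  P={0,6}:  v_{0} + v_{6} = v_{5}  ⟹  sig = (2;(1))
  P={2,5}:  v_{2} + v_{5} = v_{0}  ⟹  sig = (2;(1))
  P={2,7}:  v_{2} + v_{7} = v_{3}  ⟹  sig = (2;(1))
  P={3,6}:  v_{3} + v_{6} = v_{7}  ⟹  sig = (2;(1))
  P={0,7}:  v_{0} + v_{7} = v_{3} + v_{5}  ⟹  sig = (2;(1,1))
  P={4,6}:  v_{4} + v_{6} = v_{1} + v_{3}  ⟹  sig = (2;(1,1))
  P={4,7}:  v_{4} + v_{7} = v_{1} + 2·v_{3}  ⟹  sig = (2;(1,2))
  P={4,5}:  v_{4} + v_{5} = 2·v_{2}  ⟹  sig = (2;(2))
  P={0,4}:  v_{0} + v_{4} = 3·v_{2}  ⟹  sig = (2;(3))
  P={1,5,7}:  v_{1} + v_{5} + v_{7} = 0  ⟹  sig = (3;())
  P={1,2,3}:  v_{1} + v_{2} + v_{3} = v_{4}  ⟹  sig = (3;(1))
  P={1,3,5}:  v_{1} + v_{3} + v_{5} = v_{2}  ⟹  sig = (3;(1))
  P={0,1,3}:  v_{0} + v_{1} + v_{3} = 2·v_{2}  ⟹  sig = (3;(2))

Signatures (|P|; sorted positive RHS coefficients), sorted:
{ (2;()),  (2;(1)) ×4,  (2;(1,1)) ×2,  (2;(1,2)),  (2;(2)),  (2;(3)),  (3;()),  (3;(1)) ×2,  (3;(2)) }


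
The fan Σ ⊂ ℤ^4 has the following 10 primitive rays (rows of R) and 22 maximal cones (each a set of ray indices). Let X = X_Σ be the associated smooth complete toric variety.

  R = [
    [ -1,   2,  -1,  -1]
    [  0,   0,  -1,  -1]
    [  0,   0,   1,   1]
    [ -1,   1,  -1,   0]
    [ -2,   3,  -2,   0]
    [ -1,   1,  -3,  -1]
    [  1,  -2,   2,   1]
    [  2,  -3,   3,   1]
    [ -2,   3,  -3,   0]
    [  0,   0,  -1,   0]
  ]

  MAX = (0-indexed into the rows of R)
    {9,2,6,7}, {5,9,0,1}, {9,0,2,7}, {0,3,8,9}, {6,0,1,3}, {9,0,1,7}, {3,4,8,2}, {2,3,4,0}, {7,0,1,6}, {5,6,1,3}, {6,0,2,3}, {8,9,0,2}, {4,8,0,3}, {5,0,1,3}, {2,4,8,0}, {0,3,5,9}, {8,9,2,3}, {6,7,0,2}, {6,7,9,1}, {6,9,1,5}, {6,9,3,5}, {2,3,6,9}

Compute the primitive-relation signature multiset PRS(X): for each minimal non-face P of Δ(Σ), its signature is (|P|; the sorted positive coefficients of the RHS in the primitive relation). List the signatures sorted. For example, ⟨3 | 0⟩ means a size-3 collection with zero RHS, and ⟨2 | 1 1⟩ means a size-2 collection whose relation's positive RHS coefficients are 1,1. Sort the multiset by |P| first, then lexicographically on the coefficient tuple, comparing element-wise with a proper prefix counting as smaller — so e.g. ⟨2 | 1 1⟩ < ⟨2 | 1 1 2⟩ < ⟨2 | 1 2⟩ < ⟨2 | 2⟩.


Minimal non-faces — 18 found among 10 rays, 22 max cones:

  {1,2}:  v_{1} + v_{2} = 0  →  sig = ⟨2 | 0⟩
  {3,7}:  v_{3} + v_{7} = v_{6}  →  sig = ⟨2 | 1⟩
  {4,7}:  v_{4} + v_{7} = v_{2}  →  sig = ⟨2 | 1⟩
  {4,9}:  v_{4} + v_{9} = v_{8}  →  sig = ⟨2 | 1⟩
  {2,5}:  v_{2} + v_{5} = v_{3} + v_{9}  →  sig = ⟨2 | 1 1⟩
  {4,6}:  v_{4} + v_{6} = v_{2} + v_{3}  →  sig = ⟨2 | 1 1⟩
  {7,8}:  v_{7} + v_{8} = v_{2} + v_{9}  →  sig = ⟨2 | 1 1⟩
  {1,4}:  v_{1} + v_{4} = v_{0} + v_{3} + v_{9}  →  sig = ⟨2 | 1 1 1⟩
  {5,7}:  v_{5} + v_{7} = v_{1} + v_{6} + v_{9}  →  sig = ⟨2 | 1 1 1⟩
  {6,8}:  v_{6} + v_{8} = v_{2} + v_{3} + v_{9}  →  sig = ⟨2 | 1 1 1⟩
  {1,8}:  v_{1} + v_{8} = v_{0} + v_{3} + 2·v_{9}  →  sig = ⟨2 | 1 1 2⟩
  {4,5}:  v_{4} + v_{5} = v_{0} + 2·v_{3} + 2·v_{9}  →  sig = ⟨2 | 1 2 2⟩
  {5,8}:  v_{5} + v_{8} = v_{0} + 2·v_{3} + 3·v_{9}  →  sig = ⟨2 | 1 2 3⟩
  {0,6,9}:  v_{0} + v_{6} + v_{9} = 0  →  sig = ⟨3 | 0⟩
  {1,3,9}:  v_{1} + v_{3} + v_{9} = v_{5}  →  sig = ⟨3 | 1⟩
  {0,5,6}:  v_{0} + v_{5} + v_{6} = v_{1} + v_{3}  →  sig = ⟨3 | 1 1⟩
  {0,2,3,9}:  v_{0} + v_{2} + v_{3} + v_{9} = v_{4}  →  sig = ⟨4 | 1⟩
  {0,2,3,8}:  v_{0} + v_{2} + v_{3} + v_{8} = 2·v_{4}  →  sig = ⟨4 | 2⟩

Sorted signature multiset PRS(X):
    ⟨2 | 0⟩
    ⟨2 | 1⟩
    ⟨2 | 1⟩
    ⟨2 | 1⟩
    ⟨2 | 1 1⟩
    ⟨2 | 1 1⟩
    ⟨2 | 1 1⟩
    ⟨2 | 1 1 1⟩
    ⟨2 | 1 1 1⟩
    ⟨2 | 1 1 1⟩
    ⟨2 | 1 1 2⟩
    ⟨2 | 1 2 2⟩
    ⟨2 | 1 2 3⟩
    ⟨3 | 0⟩
    ⟨3 | 1⟩
    ⟨3 | 1 1⟩
    ⟨4 | 1⟩
    ⟨4 | 2⟩


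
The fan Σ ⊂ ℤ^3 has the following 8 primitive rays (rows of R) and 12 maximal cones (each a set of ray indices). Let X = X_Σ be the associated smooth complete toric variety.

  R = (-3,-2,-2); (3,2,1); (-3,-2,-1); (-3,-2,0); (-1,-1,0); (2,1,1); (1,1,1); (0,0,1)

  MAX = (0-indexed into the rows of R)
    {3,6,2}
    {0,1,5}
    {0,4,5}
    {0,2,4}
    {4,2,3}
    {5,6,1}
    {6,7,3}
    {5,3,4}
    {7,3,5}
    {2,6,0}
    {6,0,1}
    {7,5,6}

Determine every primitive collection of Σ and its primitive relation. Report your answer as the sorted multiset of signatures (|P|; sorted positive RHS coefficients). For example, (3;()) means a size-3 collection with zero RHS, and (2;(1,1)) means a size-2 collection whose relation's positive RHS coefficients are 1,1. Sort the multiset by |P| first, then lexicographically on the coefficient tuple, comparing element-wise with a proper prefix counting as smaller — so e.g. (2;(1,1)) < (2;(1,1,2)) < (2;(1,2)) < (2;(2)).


The 12 primitive collections of Σ (r=8, n=3):

  • {1,2}:  v_{1} + v_{2} = 0  ⟹  sig = (2;())
  • {0,7}:  v_{0} + v_{7} = v_{2}  ⟹  sig = (2;(1))
  • {1,3}:  v_{1} + v_{3} = v_{7}  ⟹  sig = (2;(1))
  • {1,4}:  v_{1} + v_{4} = v_{5}  ⟹  sig = (2;(1))
  • {2,5}:  v_{2} + v_{5} = v_{4}  ⟹  sig = (2;(1))
  • {2,7}:  v_{2} + v_{7} = v_{3}  ⟹  sig = (2;(1))
  • {4,6}:  v_{4} + v_{6} = v_{7}  ⟹  sig = (2;(1))
  • {1,7}:  v_{1} + v_{7} = v_{5} + v_{6}  ⟹  sig = (2;(1,1))
  • {4,7}:  v_{4} + v_{7} = v_{3} + v_{5}  ⟹  sig = (2;(1,1))
  • {0,3}:  v_{0} + v_{3} = 2·v_{2}  ⟹  sig = (2;(2))
  • {0,5,6}:  v_{0} + v_{5} + v_{6} = 0  ⟹  sig = (3;())
  • {3,5,6}:  v_{3} + v_{5} + v_{6} = 2·v_{7}  ⟹  sig = (3;(2))

Signatures (|P|; sorted positive RHS coefficients), sorted:
{ (2;()),  (2;(1)) ×6,  (2;(1,1)) ×2,  (2;(2)),  (3;()),  (3;(2)) }


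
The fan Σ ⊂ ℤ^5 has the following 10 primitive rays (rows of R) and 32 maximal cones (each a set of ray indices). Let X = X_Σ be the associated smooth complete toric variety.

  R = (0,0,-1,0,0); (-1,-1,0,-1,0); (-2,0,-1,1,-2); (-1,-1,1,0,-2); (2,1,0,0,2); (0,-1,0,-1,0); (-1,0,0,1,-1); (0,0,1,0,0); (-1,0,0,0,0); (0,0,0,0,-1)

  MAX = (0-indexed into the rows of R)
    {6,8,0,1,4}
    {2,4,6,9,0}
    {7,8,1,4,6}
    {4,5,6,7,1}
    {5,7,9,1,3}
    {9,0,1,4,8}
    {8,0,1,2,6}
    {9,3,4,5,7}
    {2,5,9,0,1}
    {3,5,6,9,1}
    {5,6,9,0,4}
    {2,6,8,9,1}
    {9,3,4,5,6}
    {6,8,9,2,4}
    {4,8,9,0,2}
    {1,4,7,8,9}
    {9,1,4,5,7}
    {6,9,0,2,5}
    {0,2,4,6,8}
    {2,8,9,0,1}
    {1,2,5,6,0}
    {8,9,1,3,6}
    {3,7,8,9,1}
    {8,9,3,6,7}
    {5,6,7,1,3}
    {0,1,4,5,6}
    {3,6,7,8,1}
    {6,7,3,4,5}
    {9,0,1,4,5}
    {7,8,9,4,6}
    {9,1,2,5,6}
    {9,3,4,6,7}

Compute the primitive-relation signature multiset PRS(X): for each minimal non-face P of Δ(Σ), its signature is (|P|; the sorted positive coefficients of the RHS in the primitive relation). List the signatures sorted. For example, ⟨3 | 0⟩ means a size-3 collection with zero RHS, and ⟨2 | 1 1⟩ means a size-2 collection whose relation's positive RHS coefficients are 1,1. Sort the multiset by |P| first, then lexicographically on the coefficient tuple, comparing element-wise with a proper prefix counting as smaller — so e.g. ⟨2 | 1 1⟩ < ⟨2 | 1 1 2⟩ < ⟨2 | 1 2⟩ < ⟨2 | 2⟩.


|primitive collections| = 14. Relations:

  P={0,7}:  v_{0} + v_{7} = 0 — sig = ⟨2 | 0⟩
  P={5,8}:  v_{5} + v_{8} = v_{1} — sig = ⟨2 | 1⟩
  P={0,3}:  v_{0} + v_{3} = v_{5} + v_{6} + v_{9} — sig = ⟨2 | 1 1 1⟩
  P={2,7}:  v_{2} + v_{7} = v_{6} + v_{8} + v_{9} — sig = ⟨2 | 1 1 1⟩
  P={2,3}:  v_{2} + v_{3} = v_{1} + 2·v_{6} + 2·v_{9} — sig = ⟨2 | 1 2 2⟩
  P={2,4,5}:  v_{2} + v_{4} + v_{5} = v_{0} — sig = ⟨3 | 1⟩
  P={3,4,8}:  v_{3} + v_{4} + v_{8} = v_{7} — sig = ⟨3 | 1⟩
  P={1,2,4}:  v_{1} + v_{2} + v_{4} = v_{0} + v_{8} — sig = ⟨3 | 1 1⟩
  P={1,3,4}:  v_{1} + v_{3} + v_{4} = v_{5} + v_{7} — sig = ⟨3 | 1 1⟩
  P={1,4,6,9}:  v_{1} + v_{4} + v_{6} + v_{9} = 0 — sig = ⟨4 | 0⟩
  P={0,6,8,9}:  v_{0} + v_{6} + v_{8} + v_{9} = v_{2} — sig = ⟨4 | 1⟩
  P={5,6,7,9}:  v_{5} + v_{6} + v_{7} + v_{9} = v_{3} — sig = ⟨4 | 1⟩
  P={0,1,6,9}:  v_{0} + v_{1} + v_{6} + v_{9} = v_{2} + v_{5} — sig = ⟨4 | 1 1⟩
  P={1,6,7,9}:  v_{1} + v_{6} + v_{7} + v_{9} = v_{3} + v_{8} — sig = ⟨4 | 1 1⟩

Sorted signature multiset PRS(X):
    |P|=2: 5 collections, coeffs (), (1), (1,1,1), (1,1,1), (1,2,2)
    |P|=3: 4 collections, coeffs (1), (1), (1,1), (1,1)
    |P|=4: 5 collections, coeffs (), (1), (1), (1,1), (1,1)


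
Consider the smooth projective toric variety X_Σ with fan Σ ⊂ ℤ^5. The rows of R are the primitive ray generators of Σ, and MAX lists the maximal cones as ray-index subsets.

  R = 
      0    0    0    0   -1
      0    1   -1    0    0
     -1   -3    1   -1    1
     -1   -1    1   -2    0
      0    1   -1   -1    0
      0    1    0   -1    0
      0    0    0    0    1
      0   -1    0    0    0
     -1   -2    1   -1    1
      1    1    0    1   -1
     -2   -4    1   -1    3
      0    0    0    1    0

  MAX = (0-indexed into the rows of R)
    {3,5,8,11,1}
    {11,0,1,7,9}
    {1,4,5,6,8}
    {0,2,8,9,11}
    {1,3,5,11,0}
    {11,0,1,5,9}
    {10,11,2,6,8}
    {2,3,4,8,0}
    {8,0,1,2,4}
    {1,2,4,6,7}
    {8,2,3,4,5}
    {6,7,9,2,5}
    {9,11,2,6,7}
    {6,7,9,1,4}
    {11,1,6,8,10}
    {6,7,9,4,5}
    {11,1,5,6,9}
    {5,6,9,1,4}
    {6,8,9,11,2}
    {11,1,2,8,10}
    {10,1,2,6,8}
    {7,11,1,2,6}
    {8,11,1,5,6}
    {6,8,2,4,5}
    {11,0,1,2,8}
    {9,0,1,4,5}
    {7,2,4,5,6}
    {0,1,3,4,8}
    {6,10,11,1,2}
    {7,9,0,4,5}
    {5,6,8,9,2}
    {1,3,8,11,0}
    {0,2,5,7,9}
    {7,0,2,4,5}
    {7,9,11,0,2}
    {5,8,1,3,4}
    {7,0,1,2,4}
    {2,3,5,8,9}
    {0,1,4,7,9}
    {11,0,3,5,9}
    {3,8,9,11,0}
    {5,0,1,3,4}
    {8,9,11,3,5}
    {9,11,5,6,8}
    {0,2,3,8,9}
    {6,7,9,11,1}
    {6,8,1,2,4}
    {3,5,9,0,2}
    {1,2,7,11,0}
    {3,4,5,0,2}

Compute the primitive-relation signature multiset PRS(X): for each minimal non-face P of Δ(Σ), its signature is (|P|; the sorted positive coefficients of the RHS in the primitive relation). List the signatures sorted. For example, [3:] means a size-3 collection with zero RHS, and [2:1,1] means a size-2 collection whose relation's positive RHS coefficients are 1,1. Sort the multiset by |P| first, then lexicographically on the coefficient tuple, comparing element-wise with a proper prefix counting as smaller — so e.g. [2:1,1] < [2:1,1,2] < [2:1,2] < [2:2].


25 minimal non-faces of Δ(Σ) (on 12 rays):

  {0,6}:  v_{0} + v_{6} = 0  ⟹  sig = [2:]
  {4,11}:  v_{4} + v_{11} = v_{1}  ⟹  sig = [2:1]
  {7,8}:  v_{7} + v_{8} = v_{2}  ⟹  sig = [2:1]
  {3,6}:  v_{3} + v_{6} = v_{5} + v_{8}  ⟹  sig = [2:1,1]
  {3,7}:  v_{3} + v_{7} = v_{0} + v_{2} + v_{5}  ⟹  sig = [2:1,1,1]
  {9,10}:  v_{9} + v_{10} = v_{2} + v_{6} + v_{11}  ⟹  sig = [2:1,1,1]
  {0,10}:  v_{0} + v_{10} = v_{1} + v_{2} + v_{8} + v_{11}  ⟹  sig = [2:1,1,1,1]
  {4,10}:  v_{4} + v_{10} = 2·v_{1} + v_{2} + v_{6} + v_{8}  ⟹  sig = [2:1,1,1,2]
  {7,10}:  v_{7} + v_{10} = v_{1} + 2·v_{2} + v_{6} + v_{11}  ⟹  sig = [2:1,1,1,2]
  {5,10}:  v_{5} + v_{10} = v_{1} + v_{6} + 2·v_{8}  ⟹  sig = [2:1,1,2]
  {3,10}:  v_{3} + v_{10} = v_{1} + 3·v_{8}  ⟹  sig = [2:1,3]
  {1,8,9}:  v_{1} + v_{8} + v_{9} = 0  ⟹  sig = [3:]
  {5,7,11}:  v_{5} + v_{7} + v_{11} = 0  ⟹  sig = [3:]
  {0,5,8}:  v_{0} + v_{5} + v_{8} = v_{3}  ⟹  sig = [3:1]
  {1,2,9}:  v_{1} + v_{2} + v_{9} = v_{7}  ⟹  sig = [3:1]
  {1,5,7}:  v_{1} + v_{5} + v_{7} = v_{4}  ⟹  sig = [3:1]
  {2,5,11}:  v_{2} + v_{5} + v_{11} = v_{8}  ⟹  sig = [3:1]
  {1,2,5}:  v_{1} + v_{2} + v_{5} = v_{4} + v_{8}  ⟹  sig = [3:1,1]
  {1,3,9}:  v_{1} + v_{3} + v_{9} = v_{0} + v_{5}  ⟹  sig = [3:1,1]
  {4,8,9}:  v_{4} + v_{8} + v_{9} = v_{5} + v_{7}  ⟹  sig = [3:1,1]
  {1,2,3}:  v_{1} + v_{2} + v_{3} = v_{0} + v_{4} + 2·v_{8}  ⟹  sig = [3:1,1,2]
  {3,4,9}:  v_{3} + v_{4} + v_{9} = v_{0} + 2·v_{5} + v_{7}  ⟹  sig = [3:1,1,2]
  {2,3,11}:  v_{2} + v_{3} + v_{11} = v_{0} + 2·v_{8}  ⟹  sig = [3:1,2]
  {2,4,9}:  v_{2} + v_{4} + v_{9} = v_{5} + 2·v_{7}  ⟹  sig = [3:1,2]
  {1,2,6,8,11}:  v_{1} + v_{2} + v_{6} + v_{8} + v_{11} = v_{10}  ⟹  sig = [5:1]

Signatures (|P|; sorted positive RHS coefficients), sorted:
    [2:]
    [2:1]
    [2:1]
    [2:1,1]
    [2:1,1,1]
    [2:1,1,1]
    [2:1,1,1,1]
    [2:1,1,1,2]
    [2:1,1,1,2]
    [2:1,1,2]
    [2:1,3]
    [3:]
    [3:]
    [3:1]
    [3:1]
    [3:1]
    [3:1]
    [3:1,1]
    [3:1,1]
    [3:1,1]
    [3:1,1,2]
    [3:1,1,2]
    [3:1,2]
    [3:1,2]
    [5:1]


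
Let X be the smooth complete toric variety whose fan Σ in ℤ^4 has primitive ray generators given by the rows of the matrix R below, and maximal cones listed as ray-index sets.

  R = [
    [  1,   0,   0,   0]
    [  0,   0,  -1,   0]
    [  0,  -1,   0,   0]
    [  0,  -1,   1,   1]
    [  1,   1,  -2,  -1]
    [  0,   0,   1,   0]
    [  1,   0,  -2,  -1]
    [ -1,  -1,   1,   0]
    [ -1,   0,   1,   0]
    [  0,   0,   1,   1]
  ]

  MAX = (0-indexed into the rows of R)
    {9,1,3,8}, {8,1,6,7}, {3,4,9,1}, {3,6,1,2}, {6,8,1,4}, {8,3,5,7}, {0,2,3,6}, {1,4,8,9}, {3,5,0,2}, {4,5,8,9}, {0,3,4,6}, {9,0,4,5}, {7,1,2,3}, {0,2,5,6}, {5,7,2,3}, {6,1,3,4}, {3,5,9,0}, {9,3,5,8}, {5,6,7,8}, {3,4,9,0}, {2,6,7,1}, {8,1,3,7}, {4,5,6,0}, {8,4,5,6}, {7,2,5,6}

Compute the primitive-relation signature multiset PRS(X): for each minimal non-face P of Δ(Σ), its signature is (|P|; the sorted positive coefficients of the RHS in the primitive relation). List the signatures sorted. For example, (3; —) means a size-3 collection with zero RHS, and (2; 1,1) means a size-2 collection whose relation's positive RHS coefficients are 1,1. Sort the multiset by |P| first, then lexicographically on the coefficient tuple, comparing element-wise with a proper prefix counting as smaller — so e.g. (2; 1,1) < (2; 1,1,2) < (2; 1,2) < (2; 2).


|primitive collections| = 15. Relations:

  {1,5}:  v_{1} + v_{5} = 0 ; sig = (2; —)
  {0,8}:  v_{0} + v_{8} = v_{5} ; sig = (2; 1)
  {2,4}:  v_{2} + v_{4} = v_{6} ; sig = (2; 1)
  {2,8}:  v_{2} + v_{8} = v_{7} ; sig = (2; 1)
  {2,9}:  v_{2} + v_{9} = v_{3} ; sig = (2; 1)
  {0,1}:  v_{0} + v_{1} = v_{3} + v_{4} ; sig = (2; 1,1)
  {0,7}:  v_{0} + v_{7} = v_{2} + v_{5} ; sig = (2; 1,1)
  {4,7}:  v_{4} + v_{7} = v_{6} + v_{8} ; sig = (2; 1,1)
  {6,9}:  v_{6} + v_{9} = v_{3} + v_{4} ; sig = (2; 1,1)
  {7,9}:  v_{7} + v_{9} = v_{3} + v_{8} ; sig = (2; 1,1)
  {3,4,8}:  v_{3} + v_{4} + v_{8} = 0 ; sig = (3; —)
  {3,4,5}:  v_{3} + v_{4} + v_{5} = v_{0} ; sig = (3; 1)
  {3,6,8}:  v_{3} + v_{6} + v_{8} = v_{2} ; sig = (3; 1)
  {3,5,6}:  v_{3} + v_{5} + v_{6} = v_{0} + v_{2} ; sig = (3; 1,1)
  {3,6,7}:  v_{3} + v_{6} + v_{7} = 2·v_{2} ; sig = (3; 2)

so the primitive-relation signature multiset is
    |P|=2: 10 collections, coeffs (), (1), (1), (1), (1), (1,1), (1,1), (1,1), (1,1), (1,1)
    |P|=3: 5 collections, coeffs (), (1), (1), (1,1), (2)
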